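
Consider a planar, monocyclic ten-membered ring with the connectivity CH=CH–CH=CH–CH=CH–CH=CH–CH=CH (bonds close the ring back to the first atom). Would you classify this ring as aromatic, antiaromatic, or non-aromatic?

Check conjugation: the double-bond atoms are sp², each contributing one p electron — every position has a p orbital, so the cyclic π system is continuous.
π-electron count: 5 × 2 = 10 from the 5 double-bond units.
Since 10 = 4·2 + 2, the ring meets the 4n+2 criterion.

Aromatic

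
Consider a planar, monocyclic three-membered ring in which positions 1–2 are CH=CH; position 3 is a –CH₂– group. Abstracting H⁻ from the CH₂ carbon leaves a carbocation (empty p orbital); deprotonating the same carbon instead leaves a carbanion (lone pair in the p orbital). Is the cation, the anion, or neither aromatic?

The cation

Both ions have a continuous loop of p orbitals — each ring atom is sp².
Cation: 1 × 2 + 0 = 2 π electrons → 4(0)+2, aromatic.
Anion: 1 × 2 + 2 = 4 π electrons → 4(1), antiaromatic.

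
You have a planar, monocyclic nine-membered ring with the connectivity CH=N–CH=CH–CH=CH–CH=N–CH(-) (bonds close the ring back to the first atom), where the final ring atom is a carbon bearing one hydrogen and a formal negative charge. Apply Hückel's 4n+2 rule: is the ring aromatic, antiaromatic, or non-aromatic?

Aromatic

Check conjugation: the double-bond atoms are sp², each contributing one p electron; the doubly-bonded nitrogens are pyridine-type — their lone pairs lie in the ring plane, leaving one electron in the p orbital; the carbanion's lone pair occupies the p orbital — every position has a p orbital, so the cyclic π system is continuous.
π-electron count: 4 × 2 = 8 from the double-bond units + 2 from the CH(-) atom = 10.
10 = 4(2) + 2, which satisfies Hückel's 4n+2 rule.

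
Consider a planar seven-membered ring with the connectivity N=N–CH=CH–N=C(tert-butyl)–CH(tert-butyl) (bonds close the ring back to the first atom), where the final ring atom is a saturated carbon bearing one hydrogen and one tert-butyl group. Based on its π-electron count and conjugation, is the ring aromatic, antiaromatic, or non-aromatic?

Non-aromatic

Because that saturated carbon is sp³ and has no p orbital in the ring π system at the CH(tert-butyl) position, the π system cannot extend all the way around the ring.
Without a continuous loop of overlapping p orbitals the Hückel electron count never comes into play.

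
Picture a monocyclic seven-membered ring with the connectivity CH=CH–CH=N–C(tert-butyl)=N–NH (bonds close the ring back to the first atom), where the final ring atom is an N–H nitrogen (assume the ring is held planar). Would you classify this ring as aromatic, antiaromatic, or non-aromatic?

The p orbitals form a continuous loop: each doubly-bonded ring atom is sp² with one p-orbital electron; each sp² =N– keeps its lone pair in-plane and puts one electron into the π system; the pyrrole-type nitrogen donates its lone pair from the p orbital. The ring is fully conjugated.
Counting π electrons: 3 × 2 = 6 from the double-bond units + 2 from the NH atom = 8.
A 4n π count (8, n = 2) in a planar conjugated ring means antiaromatic.

Antiaromatic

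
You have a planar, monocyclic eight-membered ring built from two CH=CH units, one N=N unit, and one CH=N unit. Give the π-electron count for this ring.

Every ring atom contributes a p orbital perpendicular to the ring (each doubly-bonded ring atom is sp² with one p-orbital electron; each sp² =N– keeps its lone pair in-plane and puts one electron into the π system), so the π system is cyclic and fully conjugated.
Tallying contributions gives 4 × 2 = 8 from the 4 double-bond units.

8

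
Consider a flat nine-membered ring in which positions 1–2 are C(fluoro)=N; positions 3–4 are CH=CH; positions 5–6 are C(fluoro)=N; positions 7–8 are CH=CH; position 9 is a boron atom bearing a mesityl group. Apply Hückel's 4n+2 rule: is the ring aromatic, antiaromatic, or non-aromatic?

Antiaromatic

Every ring atom contributes a p orbital perpendicular to the ring (the double-bond atoms are sp², each contributing one p electron; the doubly-bonded nitrogens are pyridine-type — their lone pairs lie in the ring plane, leaving one electron in the p orbital; the boron has an empty p orbital), so the π system is cyclic and fully conjugated.
π-electron count: 4 × 2 = 8 from the double-bond units + 0 from the B(mesityl) atom = 8.
8 is a 4n count (n = 2), so the planar conjugated ring is antiaromatic.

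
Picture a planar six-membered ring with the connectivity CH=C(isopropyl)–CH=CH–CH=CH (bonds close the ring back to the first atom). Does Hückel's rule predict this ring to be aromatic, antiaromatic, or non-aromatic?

Aromatic

The p orbitals form a continuous loop: every atom in a ring double bond is sp² and brings one electron to the p orbital. The ring is fully conjugated.
Adding the contributions, 3 × 2 = 6 from the 3 double-bond units.
6 = 4(1) + 2, which satisfies Hückel's 4n+2 rule.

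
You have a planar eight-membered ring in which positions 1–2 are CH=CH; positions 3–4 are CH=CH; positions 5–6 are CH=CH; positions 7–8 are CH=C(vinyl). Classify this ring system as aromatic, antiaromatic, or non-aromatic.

Check conjugation: every atom in a ring double bond is sp² and brings one electron to the p orbital — every position has a p orbital, so the cyclic π system is continuous.
Tallying contributions gives 4 × 2 = 8 from the 4 double-bond units.
8 is a 4n count (n = 2), so the planar conjugated ring is antiaromatic.

Antiaromatic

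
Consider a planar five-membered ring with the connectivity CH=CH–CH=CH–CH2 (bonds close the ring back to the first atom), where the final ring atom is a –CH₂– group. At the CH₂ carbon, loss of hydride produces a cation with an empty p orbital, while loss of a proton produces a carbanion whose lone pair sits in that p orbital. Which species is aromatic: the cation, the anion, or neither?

In both ions every ring atom is sp² and contributes a p orbital, so both rings are fully conjugated.
Cation: 2 × 2 + 0 = 4 π electrons → 4(1), antiaromatic.
Anion: 2 × 2 + 2 = 6 π electrons → 4(1)+2, aromatic.

The anion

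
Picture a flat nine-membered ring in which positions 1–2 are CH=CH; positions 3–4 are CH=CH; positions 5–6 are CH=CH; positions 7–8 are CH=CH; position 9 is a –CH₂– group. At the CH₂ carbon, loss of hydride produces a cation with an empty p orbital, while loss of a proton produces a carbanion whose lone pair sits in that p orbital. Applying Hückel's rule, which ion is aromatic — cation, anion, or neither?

The anion

In either ion the ring is fully conjugated: every atom, including the new sp² carbon, supplies a p orbital.
Cation: 4 × 2 + 0 = 8 π electrons → 4(2), antiaromatic.
Anion: 4 × 2 + 2 = 10 π electrons → 4(2)+2, aromatic.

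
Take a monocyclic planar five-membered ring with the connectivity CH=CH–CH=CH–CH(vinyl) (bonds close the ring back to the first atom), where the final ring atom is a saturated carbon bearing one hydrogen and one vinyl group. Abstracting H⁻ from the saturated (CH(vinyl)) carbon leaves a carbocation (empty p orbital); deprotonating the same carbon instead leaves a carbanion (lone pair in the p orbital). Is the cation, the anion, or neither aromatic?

In either ion the ring is fully conjugated: every atom, including the new sp² carbon, supplies a p orbital.
Cation: 2 × 2 + 0 = 4 π electrons → 4(1), antiaromatic.
Anion: 2 × 2 + 2 = 6 π electrons → 4(1)+2, aromatic.

The anion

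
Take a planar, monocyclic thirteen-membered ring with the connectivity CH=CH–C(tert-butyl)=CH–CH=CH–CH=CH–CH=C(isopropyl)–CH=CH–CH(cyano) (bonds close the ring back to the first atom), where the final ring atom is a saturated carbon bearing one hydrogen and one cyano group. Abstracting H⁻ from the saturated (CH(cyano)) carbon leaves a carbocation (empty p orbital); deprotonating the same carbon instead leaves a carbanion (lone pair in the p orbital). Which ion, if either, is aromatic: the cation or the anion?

In either ion the ring is fully conjugated: every atom, including the new sp² carbon, supplies a p orbital.
Cation: 6 × 2 + 0 = 12 π electrons → 4(3), antiaromatic.
Anion: 6 × 2 + 2 = 14 π electrons → 4(3)+2, aromatic.

The anion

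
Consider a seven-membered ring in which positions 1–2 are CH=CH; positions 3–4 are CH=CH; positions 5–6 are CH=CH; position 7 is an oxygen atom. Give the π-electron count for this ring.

8

Every ring atom contributes a p orbital perpendicular to the ring (each doubly-bonded ring atom is sp² with one p-orbital electron; the oxygen donates one lone pair from its p orbital), so the π system is cyclic and fully conjugated.
Counting π electrons: 3 × 2 = 6 from the double-bond units + 2 from the O atom = 8.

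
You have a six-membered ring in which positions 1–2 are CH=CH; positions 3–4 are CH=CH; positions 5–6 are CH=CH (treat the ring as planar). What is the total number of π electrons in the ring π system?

6

All ring atoms are sp² and supply a p orbital to the ring (every atom in a ring double bond is sp² and brings one electron to the p orbital); the conjugation is uninterrupted.
Adding the contributions, 3 × 2 = 6 from the 3 double-bond units.
(The species described is benzene.)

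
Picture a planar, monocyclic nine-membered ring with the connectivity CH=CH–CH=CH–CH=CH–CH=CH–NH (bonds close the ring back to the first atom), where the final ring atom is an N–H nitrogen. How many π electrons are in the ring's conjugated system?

Every ring atom contributes a p orbital perpendicular to the ring (each doubly-bonded ring atom is sp² with one p-orbital electron; the pyrrole-type nitrogen donates its lone pair from the p orbital), so the π system is cyclic and fully conjugated.
π-electron count: 4 × 2 = 8 from the double-bond units + 2 from the NH atom = 10.

10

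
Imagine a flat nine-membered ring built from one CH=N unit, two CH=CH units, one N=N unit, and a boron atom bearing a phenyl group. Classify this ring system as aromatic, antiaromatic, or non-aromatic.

All ring atoms are sp² and supply a p orbital to the ring (the double-bond atoms are sp², each contributing one p electron; each sp² =N– keeps its lone pair in-plane and puts one electron into the π system; the boron has an empty p orbital); the conjugation is uninterrupted.
Tallying contributions gives 4 × 2 = 8 from the double-bond units + 0 from the B(phenyl) atom = 8.
A 4n π count (8, n = 2) in a planar conjugated ring means antiaromatic.

Antiaromatic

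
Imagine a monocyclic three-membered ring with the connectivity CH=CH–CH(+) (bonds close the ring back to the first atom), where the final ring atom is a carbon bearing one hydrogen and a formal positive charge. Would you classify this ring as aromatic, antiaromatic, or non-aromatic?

All ring atoms are sp² and supply a p orbital to the ring (each doubly-bonded ring atom is sp² with one p-orbital electron; the carbocation has an empty p orbital); the conjugation is uninterrupted.
Adding the contributions, 1 × 2 = 2 from the double-bond unit + 0 from the CH(+) atom = 2.
2 = 4(0) + 2, which satisfies Hückel's 4n+2 rule.
(This ring is the cyclopropenyl cation.)

Aromatic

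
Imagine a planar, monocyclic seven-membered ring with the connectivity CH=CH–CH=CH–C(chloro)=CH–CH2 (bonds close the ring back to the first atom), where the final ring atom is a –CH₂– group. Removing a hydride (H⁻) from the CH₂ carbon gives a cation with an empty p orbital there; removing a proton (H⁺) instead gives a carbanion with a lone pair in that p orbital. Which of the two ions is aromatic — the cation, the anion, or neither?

In either ion the ring is fully conjugated: every atom, including the new sp² carbon, supplies a p orbital.
Cation: 3 × 2 + 0 = 6 π electrons → 4(1)+2, aromatic.
Anion: 3 × 2 + 2 = 8 π electrons → 4(2), antiaromatic.

The cation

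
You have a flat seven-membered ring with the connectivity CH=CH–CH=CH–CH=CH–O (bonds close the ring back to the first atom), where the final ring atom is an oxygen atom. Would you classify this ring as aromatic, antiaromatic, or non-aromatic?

Antiaromatic

Every ring atom contributes a p orbital perpendicular to the ring (every atom in a ring double bond is sp² and brings one electron to the p orbital; the oxygen donates one lone pair from its p orbital), so the π system is cyclic and fully conjugated.
Adding the contributions, 3 × 2 = 6 from the double-bond units + 2 from the O atom = 8.
With 8 = 4·2 π electrons, Hückel's rule classifies the planar ring as antiaromatic.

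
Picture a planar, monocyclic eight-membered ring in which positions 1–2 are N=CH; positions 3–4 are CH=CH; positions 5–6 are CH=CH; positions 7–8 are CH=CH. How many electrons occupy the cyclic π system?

8

Every ring atom contributes a p orbital perpendicular to the ring (each doubly-bonded ring atom is sp² with one p-orbital electron; each =N– nitrogen is pyridine-type (lone pair in the sp² plane, one electron in the p orbital)), so the π system is cyclic and fully conjugated.
Tallying contributions gives 4 × 2 = 8 from the 4 double-bond units.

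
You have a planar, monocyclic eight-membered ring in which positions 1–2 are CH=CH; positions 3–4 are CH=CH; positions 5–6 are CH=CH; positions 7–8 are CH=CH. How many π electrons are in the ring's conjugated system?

8

The p orbitals form a continuous loop: every atom in a ring double bond is sp² and brings one electron to the p orbital. The ring is fully conjugated.
Tallying contributions gives 4 × 2 = 8 from the 4 double-bond units.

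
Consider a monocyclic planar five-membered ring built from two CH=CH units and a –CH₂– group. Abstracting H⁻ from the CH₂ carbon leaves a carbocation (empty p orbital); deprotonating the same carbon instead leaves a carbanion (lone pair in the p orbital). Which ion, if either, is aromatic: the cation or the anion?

The anion

Once that carbon is sp², every ring atom has a p orbital and both ions are fully conjugated.
Cation: 2 × 2 + 0 = 4 π electrons → 4(1), antiaromatic.
Anion: 2 × 2 + 2 = 6 π electrons → 4(1)+2, aromatic.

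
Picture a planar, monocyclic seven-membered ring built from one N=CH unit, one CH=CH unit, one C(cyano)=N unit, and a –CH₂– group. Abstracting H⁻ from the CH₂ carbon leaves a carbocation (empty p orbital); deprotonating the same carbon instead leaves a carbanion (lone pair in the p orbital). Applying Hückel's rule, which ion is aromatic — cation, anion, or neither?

The cation

Once that carbon is sp², every ring atom has a p orbital and both ions are fully conjugated.
Cation: 3 × 2 + 0 = 6 π electrons → 4(1)+2, aromatic.
Anion: 3 × 2 + 2 = 8 π electrons → 4(2), antiaromatic.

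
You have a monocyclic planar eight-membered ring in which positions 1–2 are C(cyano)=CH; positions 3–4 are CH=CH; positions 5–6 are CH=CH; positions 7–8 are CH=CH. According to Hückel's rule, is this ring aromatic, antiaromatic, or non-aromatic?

Every ring atom contributes a p orbital perpendicular to the ring (every atom in a ring double bond is sp² and brings one electron to the p orbital), so the π system is cyclic and fully conjugated.
Counting π electrons: 4 × 2 = 8 from the 4 double-bond units.
8 is a 4n count (n = 2), so the planar conjugated ring is antiaromatic.

Antiaromatic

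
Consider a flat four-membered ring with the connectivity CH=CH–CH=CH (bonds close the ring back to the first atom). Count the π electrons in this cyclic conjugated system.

The p orbitals form a continuous loop: every atom in a ring double bond is sp² and brings one electron to the p orbital. The ring is fully conjugated.
Adding the contributions, 2 × 2 = 4 from the 2 double-bond units.
(This ring is cyclobutadiene.)

4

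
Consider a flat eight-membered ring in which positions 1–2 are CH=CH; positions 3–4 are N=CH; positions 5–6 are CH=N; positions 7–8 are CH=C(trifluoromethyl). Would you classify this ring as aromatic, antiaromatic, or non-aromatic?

The p orbitals form a continuous loop: the double-bond atoms are sp², each contributing one p electron; the doubly-bonded nitrogens are pyridine-type — their lone pairs lie in the ring plane, leaving one electron in the p orbital. The ring is fully conjugated.
Counting π electrons: 4 × 2 = 8 from the 4 double-bond units.
8 = 4(2); a planar, fully conjugated 4n system is antiaromatic.

Antiaromatic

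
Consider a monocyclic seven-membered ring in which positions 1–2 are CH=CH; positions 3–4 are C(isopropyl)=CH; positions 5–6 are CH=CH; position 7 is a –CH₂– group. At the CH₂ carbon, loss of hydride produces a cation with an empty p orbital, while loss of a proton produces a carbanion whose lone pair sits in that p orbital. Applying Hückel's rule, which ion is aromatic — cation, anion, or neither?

The cation

In both ions every ring atom is sp² and contributes a p orbital, so both rings are fully conjugated.
Cation: 3 × 2 + 0 = 6 π electrons → 4(1)+2, aromatic.
Anion: 3 × 2 + 2 = 8 π electrons → 4(2), antiaromatic.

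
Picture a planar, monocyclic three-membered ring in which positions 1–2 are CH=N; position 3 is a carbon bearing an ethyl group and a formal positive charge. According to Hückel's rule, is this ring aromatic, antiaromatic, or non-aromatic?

Every ring atom contributes a p orbital perpendicular to the ring (each doubly-bonded ring atom is sp² with one p-orbital electron; the doubly-bonded nitrogens are pyridine-type — their lone pairs lie in the ring plane, leaving one electron in the p orbital; the carbocation has an empty p orbital), so the π system is cyclic and fully conjugated.
Adding the contributions, 1 × 2 = 2 from the double-bond unit + 0 from the C(ethyl)(+) atom = 2.
That gives a 4n+2 count (2, n = 0).

Aromatic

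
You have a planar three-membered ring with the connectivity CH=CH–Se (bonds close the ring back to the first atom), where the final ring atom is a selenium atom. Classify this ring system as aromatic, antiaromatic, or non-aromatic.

Antiaromatic

Every ring atom contributes a p orbital perpendicular to the ring (every atom in a ring double bond is sp² and brings one electron to the p orbital; the selenium donates one lone pair from its p orbital), so the π system is cyclic and fully conjugated.
Adding the contributions, 1 × 2 = 2 from the double-bond unit + 2 from the Se atom = 4.
4 is a 4n count (n = 1), so the planar conjugated ring is antiaromatic.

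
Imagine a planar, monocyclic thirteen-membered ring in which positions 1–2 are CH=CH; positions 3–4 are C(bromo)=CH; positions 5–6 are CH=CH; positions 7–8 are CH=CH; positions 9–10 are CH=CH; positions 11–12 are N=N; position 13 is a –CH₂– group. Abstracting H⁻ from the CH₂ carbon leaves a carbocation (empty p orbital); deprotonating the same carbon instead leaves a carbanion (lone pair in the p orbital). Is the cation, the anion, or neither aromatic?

Once that carbon is sp², every ring atom has a p orbital and both ions are fully conjugated.
Cation: 6 × 2 + 0 = 12 π electrons → 4(3), antiaromatic.
Anion: 6 × 2 + 2 = 14 π electrons → 4(3)+2, aromatic.

The anion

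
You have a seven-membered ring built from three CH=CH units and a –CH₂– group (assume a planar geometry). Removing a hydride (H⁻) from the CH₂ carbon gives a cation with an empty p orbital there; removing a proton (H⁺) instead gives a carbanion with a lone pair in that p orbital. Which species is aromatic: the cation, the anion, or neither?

The cation

In both ions every ring atom is sp² and contributes a p orbital, so both rings are fully conjugated.
Cation: 3 × 2 + 0 = 6 π electrons → 4(1)+2, aromatic.
Anion: 3 × 2 + 2 = 8 π electrons → 4(2), antiaromatic.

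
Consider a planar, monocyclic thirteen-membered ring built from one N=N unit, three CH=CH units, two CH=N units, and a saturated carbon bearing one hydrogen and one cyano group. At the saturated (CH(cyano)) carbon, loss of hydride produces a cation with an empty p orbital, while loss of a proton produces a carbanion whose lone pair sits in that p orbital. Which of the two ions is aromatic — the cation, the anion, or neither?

The anion

In both ions every ring atom is sp² and contributes a p orbital, so both rings are fully conjugated.
Cation: 6 × 2 + 0 = 12 π electrons → 4(3), antiaromatic.
Anion: 6 × 2 + 2 = 14 π electrons → 4(3)+2, aromatic.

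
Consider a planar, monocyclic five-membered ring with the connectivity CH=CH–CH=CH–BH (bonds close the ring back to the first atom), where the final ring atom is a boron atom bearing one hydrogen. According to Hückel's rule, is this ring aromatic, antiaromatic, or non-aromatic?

Antiaromatic

Every ring atom contributes a p orbital perpendicular to the ring (the double-bond atoms are sp², each contributing one p electron; the boron has an empty p orbital), so the π system is cyclic and fully conjugated.
Tallying contributions gives 2 × 2 = 4 from the double-bond units + 0 from the BH atom = 4.
4 = 4(1); a planar, fully conjugated 4n system is antiaromatic.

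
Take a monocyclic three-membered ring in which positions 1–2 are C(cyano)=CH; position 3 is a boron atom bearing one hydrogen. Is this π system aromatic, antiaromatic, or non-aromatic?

Check conjugation: every atom in a ring double bond is sp² and brings one electron to the p orbital; the boron has an empty p orbital — every position has a p orbital, so the cyclic π system is continuous.
Adding the contributions, 1 × 2 = 2 from the double-bond unit + 0 from the BH atom = 2.
With 2 π electrons (n = 0), the Hückel 4n+2 condition holds.

Aromatic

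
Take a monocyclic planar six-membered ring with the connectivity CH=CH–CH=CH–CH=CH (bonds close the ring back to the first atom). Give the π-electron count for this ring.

All ring atoms are sp² and supply a p orbital to the ring (each doubly-bonded ring atom is sp² with one p-orbital electron); the conjugation is uninterrupted.
Counting π electrons: 3 × 2 = 6 from the 3 double-bond units.

6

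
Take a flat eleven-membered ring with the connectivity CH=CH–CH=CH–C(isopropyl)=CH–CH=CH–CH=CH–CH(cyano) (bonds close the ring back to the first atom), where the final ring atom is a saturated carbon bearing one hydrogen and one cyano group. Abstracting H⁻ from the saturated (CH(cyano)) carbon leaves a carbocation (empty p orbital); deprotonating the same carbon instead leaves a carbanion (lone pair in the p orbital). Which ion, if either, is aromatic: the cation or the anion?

In both ions every ring atom is sp² and contributes a p orbital, so both rings are fully conjugated.
Cation: 5 × 2 + 0 = 10 π electrons → 4(2)+2, aromatic.
Anion: 5 × 2 + 2 = 12 π electrons → 4(3), antiaromatic.

The cation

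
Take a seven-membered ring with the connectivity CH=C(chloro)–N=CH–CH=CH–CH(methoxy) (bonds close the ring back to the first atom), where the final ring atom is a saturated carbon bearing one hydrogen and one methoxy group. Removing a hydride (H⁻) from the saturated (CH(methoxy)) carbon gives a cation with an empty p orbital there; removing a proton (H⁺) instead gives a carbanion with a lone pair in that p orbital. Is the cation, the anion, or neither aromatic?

The cation

In either ion the ring is fully conjugated: every atom, including the new sp² carbon, supplies a p orbital.
Cation: 3 × 2 + 0 = 6 π electrons → 4(1)+2, aromatic.
Anion: 3 × 2 + 2 = 8 π electrons → 4(2), antiaromatic.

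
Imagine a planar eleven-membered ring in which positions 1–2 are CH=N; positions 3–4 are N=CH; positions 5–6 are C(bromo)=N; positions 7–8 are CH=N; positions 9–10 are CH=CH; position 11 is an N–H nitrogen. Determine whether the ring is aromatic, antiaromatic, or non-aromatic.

Every ring atom contributes a p orbital perpendicular to the ring (each doubly-bonded ring atom is sp² with one p-orbital electron; the doubly-bonded nitrogens are pyridine-type — their lone pairs lie in the ring plane, leaving one electron in the p orbital; the pyrrole-type nitrogen donates its lone pair from the p orbital), so the π system is cyclic and fully conjugated.
Tallying contributions gives 5 × 2 = 10 from the double-bond units + 2 from the NH atom = 12.
A 4n π count (12, n = 3) in a planar conjugated ring means antiaromatic.

Antiaromatic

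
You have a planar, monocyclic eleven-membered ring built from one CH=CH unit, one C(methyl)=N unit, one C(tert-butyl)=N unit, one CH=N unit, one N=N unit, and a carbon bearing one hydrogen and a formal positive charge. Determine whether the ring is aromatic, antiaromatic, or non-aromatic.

Check conjugation: each doubly-bonded ring atom is sp² with one p-orbital electron; each =N– nitrogen is pyridine-type (lone pair in the sp² plane, one electron in the p orbital); the carbocation has an empty p orbital — every position has a p orbital, so the cyclic π system is continuous.
Counting π electrons: 5 × 2 = 10 from the double-bond units + 0 from the CH(+) atom = 10.
That gives a 4n+2 count (10, n = 2).

Aromatic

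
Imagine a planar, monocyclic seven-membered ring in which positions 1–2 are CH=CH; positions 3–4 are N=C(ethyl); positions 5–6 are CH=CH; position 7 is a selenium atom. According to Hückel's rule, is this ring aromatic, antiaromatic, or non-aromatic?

Antiaromatic

All ring atoms are sp² and supply a p orbital to the ring (each doubly-bonded ring atom is sp² with one p-orbital electron; each =N– nitrogen is pyridine-type (lone pair in the sp² plane, one electron in the p orbital); the selenium donates one lone pair from its p orbital); the conjugation is uninterrupted.
Counting π electrons: 3 × 2 = 6 from the double-bond units + 2 from the Se atom = 8.
A 4n π count (8, n = 2) in a planar conjugated ring means antiaromatic.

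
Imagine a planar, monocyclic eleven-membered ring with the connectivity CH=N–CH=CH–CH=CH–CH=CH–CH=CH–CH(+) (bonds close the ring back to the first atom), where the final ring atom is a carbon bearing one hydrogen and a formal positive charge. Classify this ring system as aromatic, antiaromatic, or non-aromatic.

The p orbitals form a continuous loop: the double-bond atoms are sp², each contributing one p electron; the doubly-bonded nitrogens are pyridine-type — their lone pairs lie in the ring plane, leaving one electron in the p orbital; the carbocation has an empty p orbital. The ring is fully conjugated.
Adding the contributions, 5 × 2 = 10 from the double-bond units + 0 from the CH(+) atom = 10.
With 10 π electrons (n = 2), the Hückel 4n+2 condition holds.

Aromatic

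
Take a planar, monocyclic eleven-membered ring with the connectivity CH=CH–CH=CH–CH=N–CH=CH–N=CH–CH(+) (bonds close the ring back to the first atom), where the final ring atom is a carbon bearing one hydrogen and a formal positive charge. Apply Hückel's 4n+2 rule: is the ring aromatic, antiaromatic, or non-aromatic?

Every ring atom contributes a p orbital perpendicular to the ring (each doubly-bonded ring atom is sp² with one p-orbital electron; the doubly-bonded nitrogens are pyridine-type — their lone pairs lie in the ring plane, leaving one electron in the p orbital; the carbocation has an empty p orbital), so the π system is cyclic and fully conjugated.
Counting π electrons: 5 × 2 = 10 from the double-bond units + 0 from the CH(+) atom = 10.
Since 10 = 4·2 + 2, the ring meets the 4n+2 criterion.

Aromatic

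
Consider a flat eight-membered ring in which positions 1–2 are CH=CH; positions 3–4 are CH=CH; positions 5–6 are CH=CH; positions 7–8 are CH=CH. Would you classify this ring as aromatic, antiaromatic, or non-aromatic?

Antiaromatic

Every ring atom contributes a p orbital perpendicular to the ring (the double-bond atoms are sp², each contributing one p electron), so the π system is cyclic and fully conjugated.
Adding the contributions, 4 × 2 = 8 from the 4 double-bond units.
With 8 = 4·2 π electrons, Hückel's rule classifies the planar ring as antiaromatic.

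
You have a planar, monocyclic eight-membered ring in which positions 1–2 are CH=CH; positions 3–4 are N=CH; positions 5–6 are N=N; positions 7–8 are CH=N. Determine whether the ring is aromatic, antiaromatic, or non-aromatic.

Antiaromatic

Check conjugation: the double-bond atoms are sp², each contributing one p electron; each =N– nitrogen is pyridine-type (lone pair in the sp² plane, one electron in the p orbital) — every position has a p orbital, so the cyclic π system is continuous.
π-electron count: 4 × 2 = 8 from the 4 double-bond units.
8 = 4(2); a planar, fully conjugated 4n system is antiaromatic.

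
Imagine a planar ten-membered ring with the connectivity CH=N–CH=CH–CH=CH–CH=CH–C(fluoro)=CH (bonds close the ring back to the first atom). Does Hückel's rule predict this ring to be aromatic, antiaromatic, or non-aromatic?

Every ring atom contributes a p orbital perpendicular to the ring (every atom in a ring double bond is sp² and brings one electron to the p orbital; each =N– nitrogen is pyridine-type (lone pair in the sp² plane, one electron in the p orbital)), so the π system is cyclic and fully conjugated.
Adding the contributions, 5 × 2 = 10 from the 5 double-bond units.
With 10 π electrons (n = 2), the Hückel 4n+2 condition holds.

Aromatic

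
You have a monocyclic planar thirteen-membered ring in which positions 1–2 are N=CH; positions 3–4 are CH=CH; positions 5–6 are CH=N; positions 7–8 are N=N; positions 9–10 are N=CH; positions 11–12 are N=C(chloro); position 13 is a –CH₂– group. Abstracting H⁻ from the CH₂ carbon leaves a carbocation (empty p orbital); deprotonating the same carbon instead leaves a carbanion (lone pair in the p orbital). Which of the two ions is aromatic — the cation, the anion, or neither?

Once that carbon is sp², every ring atom has a p orbital and both ions are fully conjugated.
Cation: 6 × 2 + 0 = 12 π electrons → 4(3), antiaromatic.
Anion: 6 × 2 + 2 = 14 π electrons → 4(3)+2, aromatic.

The anion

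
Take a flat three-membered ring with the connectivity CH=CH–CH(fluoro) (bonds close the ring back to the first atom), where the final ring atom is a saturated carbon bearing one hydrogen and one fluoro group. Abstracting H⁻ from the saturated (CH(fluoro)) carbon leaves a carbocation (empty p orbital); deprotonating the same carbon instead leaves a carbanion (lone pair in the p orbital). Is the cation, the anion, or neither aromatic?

The cation

In either ion the ring is fully conjugated: every atom, including the new sp² carbon, supplies a p orbital.
Cation: 1 × 2 + 0 = 2 π electrons → 4(0)+2, aromatic.
Anion: 1 × 2 + 2 = 4 π electrons → 4(1), antiaromatic.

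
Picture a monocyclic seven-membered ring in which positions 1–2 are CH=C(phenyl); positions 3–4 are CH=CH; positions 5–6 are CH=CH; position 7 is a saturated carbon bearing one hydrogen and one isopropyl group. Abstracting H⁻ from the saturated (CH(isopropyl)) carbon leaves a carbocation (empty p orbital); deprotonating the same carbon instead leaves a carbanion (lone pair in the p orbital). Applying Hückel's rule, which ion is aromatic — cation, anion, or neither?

Both ions have a continuous loop of p orbitals — each ring atom is sp².
Cation: 3 × 2 + 0 = 6 π electrons → 4(1)+2, aromatic.
Anion: 3 × 2 + 2 = 8 π electrons → 4(2), antiaromatic.

The cation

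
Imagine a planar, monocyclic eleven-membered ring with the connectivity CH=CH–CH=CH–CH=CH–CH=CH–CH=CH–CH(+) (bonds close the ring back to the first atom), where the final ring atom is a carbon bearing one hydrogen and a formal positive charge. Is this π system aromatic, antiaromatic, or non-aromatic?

Check conjugation: every atom in a ring double bond is sp² and brings one electron to the p orbital; the carbocation has an empty p orbital — every position has a p orbital, so the cyclic π system is continuous.
Adding the contributions, 5 × 2 = 10 from the double-bond units + 0 from the CH(+) atom = 10.
With 10 π electrons (n = 2), the Hückel 4n+2 condition holds.

Aromatic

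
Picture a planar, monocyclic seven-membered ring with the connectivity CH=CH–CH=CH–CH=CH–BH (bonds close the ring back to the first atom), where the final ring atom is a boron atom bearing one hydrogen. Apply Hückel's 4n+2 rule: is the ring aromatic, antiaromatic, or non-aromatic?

Every ring atom contributes a p orbital perpendicular to the ring (every atom in a ring double bond is sp² and brings one electron to the p orbital; the boron has an empty p orbital), so the π system is cyclic and fully conjugated.
π-electron count: 3 × 2 = 6 from the double-bond units + 0 from the BH atom = 6.
That gives a 4n+2 count (6, n = 1).

Aromatic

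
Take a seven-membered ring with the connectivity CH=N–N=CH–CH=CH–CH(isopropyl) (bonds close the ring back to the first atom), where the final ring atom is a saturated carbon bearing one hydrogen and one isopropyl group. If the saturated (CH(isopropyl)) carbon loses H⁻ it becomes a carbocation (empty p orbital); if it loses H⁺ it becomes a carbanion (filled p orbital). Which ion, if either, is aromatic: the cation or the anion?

Once that carbon is sp², every ring atom has a p orbital and both ions are fully conjugated.
Cation: 3 × 2 + 0 = 6 π electrons → 4(1)+2, aromatic.
Anion: 3 × 2 + 2 = 8 π electrons → 4(2), antiaromatic.

The cation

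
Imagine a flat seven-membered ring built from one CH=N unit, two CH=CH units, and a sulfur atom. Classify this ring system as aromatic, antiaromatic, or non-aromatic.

The p orbitals form a continuous loop: the double-bond atoms are sp², each contributing one p electron; each sp² =N– keeps its lone pair in-plane and puts one electron into the π system; the sulfur donates one lone pair from its p orbital. The ring is fully conjugated.
Counting π electrons: 3 × 2 = 6 from the double-bond units + 2 from the S atom = 8.
With 8 = 4·2 π electrons, Hückel's rule classifies the planar ring as antiaromatic.

Antiaromatic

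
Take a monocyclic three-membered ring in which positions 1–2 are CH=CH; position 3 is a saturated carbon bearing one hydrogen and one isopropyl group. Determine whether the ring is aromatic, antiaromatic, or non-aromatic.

Because that saturated carbon is sp³ and has no p orbital in the ring π system at the CH(isopropyl) position, the π system cannot extend all the way around the ring.
Without a continuous loop of overlapping p orbitals the Hückel electron count never comes into play.

Non-aromatic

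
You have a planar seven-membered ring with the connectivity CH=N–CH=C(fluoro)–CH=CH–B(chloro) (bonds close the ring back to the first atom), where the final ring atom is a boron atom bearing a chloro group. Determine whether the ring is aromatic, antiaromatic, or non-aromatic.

Aromatic

All ring atoms are sp² and supply a p orbital to the ring (each doubly-bonded ring atom is sp² with one p-orbital electron; each =N– nitrogen is pyridine-type (lone pair in the sp² plane, one electron in the p orbital); the boron has an empty p orbital); the conjugation is uninterrupted.
Adding the contributions, 3 × 2 = 6 from the double-bond units + 0 from the B(chloro) atom = 6.
6 = 4(1) + 2, which satisfies Hückel's 4n+2 rule.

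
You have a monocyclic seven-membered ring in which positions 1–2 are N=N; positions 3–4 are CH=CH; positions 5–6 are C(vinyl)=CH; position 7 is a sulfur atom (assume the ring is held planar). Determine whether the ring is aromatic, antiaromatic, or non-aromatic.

Antiaromatic

Check conjugation: each doubly-bonded ring atom is sp² with one p-orbital electron; each =N– nitrogen is pyridine-type (lone pair in the sp² plane, one electron in the p orbital); the sulfur donates one lone pair from its p orbital — every position has a p orbital, so the cyclic π system is continuous.
Adding the contributions, 3 × 2 = 6 from the double-bond units + 2 from the S atom = 8.
8 = 4(2); a planar, fully conjugated 4n system is antiaromatic.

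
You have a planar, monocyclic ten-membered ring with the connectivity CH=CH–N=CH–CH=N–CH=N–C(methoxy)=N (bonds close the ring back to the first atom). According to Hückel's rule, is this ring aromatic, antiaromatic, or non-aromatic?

Aromatic

Check conjugation: the double-bond atoms are sp², each contributing one p electron; each sp² =N– keeps its lone pair in-plane and puts one electron into the π system — every position has a p orbital, so the cyclic π system is continuous.
π-electron count: 5 × 2 = 10 from the 5 double-bond units.
With 10 π electrons (n = 2), the Hückel 4n+2 condition holds.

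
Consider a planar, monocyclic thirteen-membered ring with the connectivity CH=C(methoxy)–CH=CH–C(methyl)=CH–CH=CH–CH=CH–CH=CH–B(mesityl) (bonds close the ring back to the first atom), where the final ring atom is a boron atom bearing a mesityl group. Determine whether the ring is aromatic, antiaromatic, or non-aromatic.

Antiaromatic

Check conjugation: every atom in a ring double bond is sp² and brings one electron to the p orbital; the boron has an empty p orbital — every position has a p orbital, so the cyclic π system is continuous.
Adding the contributions, 6 × 2 = 12 from the double-bond units + 0 from the B(mesityl) atom = 12.
12 is a 4n count (n = 3), so the planar conjugated ring is antiaromatic.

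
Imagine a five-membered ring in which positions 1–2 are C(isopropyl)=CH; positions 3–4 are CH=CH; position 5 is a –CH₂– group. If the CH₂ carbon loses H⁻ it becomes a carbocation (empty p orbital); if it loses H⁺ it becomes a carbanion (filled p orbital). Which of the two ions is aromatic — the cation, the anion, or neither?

The anion

Once that carbon is sp², every ring atom has a p orbital and both ions are fully conjugated.
Cation: 2 × 2 + 0 = 4 π electrons → 4(1), antiaromatic.
Anion: 2 × 2 + 2 = 6 π electrons → 4(1)+2, aromatic.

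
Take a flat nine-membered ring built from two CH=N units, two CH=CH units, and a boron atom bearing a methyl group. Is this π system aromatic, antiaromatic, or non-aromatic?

Antiaromatic

All ring atoms are sp² and supply a p orbital to the ring (each doubly-bonded ring atom is sp² with one p-orbital electron; each sp² =N– keeps its lone pair in-plane and puts one electron into the π system; the boron has an empty p orbital); the conjugation is uninterrupted.
Counting π electrons: 4 × 2 = 8 from the double-bond units + 0 from the B(methyl) atom = 8.
With 8 = 4·2 π electrons, Hückel's rule classifies the planar ring as antiaromatic.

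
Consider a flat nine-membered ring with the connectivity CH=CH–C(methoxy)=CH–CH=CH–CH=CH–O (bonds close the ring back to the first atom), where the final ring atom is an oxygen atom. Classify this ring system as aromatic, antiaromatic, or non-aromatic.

Aromatic

The p orbitals form a continuous loop: every atom in a ring double bond is sp² and brings one electron to the p orbital; the oxygen donates one lone pair from its p orbital. The ring is fully conjugated.
Adding the contributions, 4 × 2 = 8 from the double-bond units + 2 from the O atom = 10.
With 10 π electrons (n = 2), the Hückel 4n+2 condition holds.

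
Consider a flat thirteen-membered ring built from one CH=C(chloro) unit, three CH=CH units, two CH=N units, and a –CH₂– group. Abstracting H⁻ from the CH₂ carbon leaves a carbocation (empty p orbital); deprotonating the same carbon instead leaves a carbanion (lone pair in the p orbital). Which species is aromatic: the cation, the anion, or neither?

Once that carbon is sp², every ring atom has a p orbital and both ions are fully conjugated.
Cation: 6 × 2 + 0 = 12 π electrons → 4(3), antiaromatic.
Anion: 6 × 2 + 2 = 14 π electrons → 4(3)+2, aromatic.

The anion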